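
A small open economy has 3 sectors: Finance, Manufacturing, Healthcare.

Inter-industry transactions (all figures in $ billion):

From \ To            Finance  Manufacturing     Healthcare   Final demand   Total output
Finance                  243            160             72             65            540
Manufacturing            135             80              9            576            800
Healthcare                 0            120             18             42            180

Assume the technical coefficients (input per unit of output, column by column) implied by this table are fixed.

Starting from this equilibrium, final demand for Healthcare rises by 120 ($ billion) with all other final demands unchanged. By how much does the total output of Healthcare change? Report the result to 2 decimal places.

Δx_H = 140.02

Technical coefficients a_ij = z_ij / X_j:
  a_FF = 243/540 = 0.45, a_MF = 135/540 = 0.25, a_HF = 0/540 = 0.00
  a_FM = 160/800 = 0.20, a_MM = 80/800 = 0.10, a_HM = 120/800 = 0.15
  a_FH = 72/180 = 0.40, a_MH = 9/180 = 0.05, a_HH = 18/180 = 0.10
I − A =
  [   0.55    -0.20    -0.40]
  [  -0.25     0.90    -0.05]
  [   0.00    -0.15     0.90]
Cofactors of I−A, C_ij = (−1)^(i+j)·(minor ij) (rows/columns in the sector order above):
  C_11 = (0.90)(0.90) − (-0.05)(-0.15) = 0.8025
  C_12 = −[(-0.25)(0.90) − (-0.05)(0.00)] = 0.2250
  C_13 = (-0.25)(-0.15) − (0.90)(0.00) = 0.0375
  C_21 = −[(-0.20)(0.90) − (-0.40)(-0.15)] = 0.2400
  C_22 = (0.55)(0.90) − (-0.40)(0.00) = 0.4950
  C_23 = −[(0.55)(-0.15) − (-0.20)(0.00)] = 0.0825
  C_31 = (-0.20)(-0.05) − (-0.40)(0.90) = 0.3700
  C_32 = −[(0.55)(-0.05) − (-0.40)(-0.25)] = 0.1275
  C_33 = (0.55)(0.90) − (-0.20)(-0.25) = 0.4450
det(I−A) = Σ_j (I−A)_1j·C_1j = (0.55)(0.8025) + (-0.20)(0.2250) + (-0.40)(0.0375) = 0.381375
adj(I−A) = Cᵀ =
  [ 0.8025   0.2400   0.3700]
  [ 0.2250   0.4950   0.1275]
  [ 0.0375   0.0825   0.4450]
(I − A)⁻¹ = adj(I−A) / det(I−A) ≈
  [   2.1042     0.6293     0.9702]
  [   0.5900     1.2979     0.3343]
  [   0.0983     0.2163     1.1668]
Δx = (I − A)⁻¹ Δd with Δd having +120 in the Healthcare component and 0 elsewhere.
So Δx_H = L_HH · (+120), where L_HH = adj(I−A)_HH / det(I−A) = 0.4450 / 0.381375.
Δx_H = 0.4450 × (+120) / 0.381375 = 53.40 / 0.381375 ≈ 140.02.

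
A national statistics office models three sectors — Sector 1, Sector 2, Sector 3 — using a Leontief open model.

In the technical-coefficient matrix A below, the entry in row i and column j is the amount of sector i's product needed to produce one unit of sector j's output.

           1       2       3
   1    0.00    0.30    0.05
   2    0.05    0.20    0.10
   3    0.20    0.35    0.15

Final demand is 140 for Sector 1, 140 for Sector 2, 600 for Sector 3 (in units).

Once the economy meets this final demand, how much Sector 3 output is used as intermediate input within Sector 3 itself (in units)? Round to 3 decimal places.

I − A =
  [   1.00    -0.30    -0.05]
  [  -0.05     0.80    -0.10]
  [  -0.20    -0.35     0.85]
Cofactors of I−A, C_ij = (−1)^(i+j)·(minor ij) (rows/columns in the sector order above):
  C_11 = (0.80)(0.85) − (-0.10)(-0.35) = 0.6450
  C_12 = −[(-0.05)(0.85) − (-0.10)(-0.20)] = 0.0625
  C_13 = (-0.05)(-0.35) − (0.80)(-0.20) = 0.1775
  C_21 = −[(-0.30)(0.85) − (-0.05)(-0.35)] = 0.2725
  C_22 = (1.00)(0.85) − (-0.05)(-0.20) = 0.8400
  C_23 = −[(1.00)(-0.35) − (-0.30)(-0.20)] = 0.4100
  C_31 = (-0.30)(-0.10) − (-0.05)(0.80) = 0.0700
  C_32 = −[(1.00)(-0.10) − (-0.05)(-0.05)] = 0.1025
  C_33 = (1.00)(0.80) − (-0.30)(-0.05) = 0.7850
det(I−A) = Σ_j (I−A)_1j·C_1j = (1.00)(0.6450) + (-0.30)(0.0625) + (-0.05)(0.1775) = 0.617375
adj(I−A) = Cᵀ =
  [ 0.6450   0.2725   0.0700]
  [ 0.0625   0.8400   0.1025]
  [ 0.1775   0.4100   0.7850]
(I − A)⁻¹ = adj(I−A) / det(I−A) ≈
  [   1.0447     0.4414     0.1134]
  [   0.1012     1.3606     0.1660]
  [   0.2875     0.6641     1.2715]
First solve x = (I − A)⁻¹ d = adj(I−A)·d / det(I−A); in particular x_3 = (0.1775·140 + 0.4100·140 + 0.7850·600) / 0.617375 = 553.25 / 0.617375 ≈ 896.13282.
Intermediate flow from 3 to 3: z_33 = a_33 · x_3 = 0.15 × 553.25 / 0.617375 = 82.9875 / 0.617375 ≈ 134.420.

z_33 = 134.420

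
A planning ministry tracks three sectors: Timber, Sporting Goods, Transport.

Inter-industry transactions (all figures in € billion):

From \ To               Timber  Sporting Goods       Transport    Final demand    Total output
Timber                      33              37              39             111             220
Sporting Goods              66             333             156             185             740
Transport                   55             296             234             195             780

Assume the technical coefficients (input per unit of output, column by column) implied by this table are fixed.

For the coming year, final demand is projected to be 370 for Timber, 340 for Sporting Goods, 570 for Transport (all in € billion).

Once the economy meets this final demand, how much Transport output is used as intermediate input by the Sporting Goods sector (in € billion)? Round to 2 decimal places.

z_32 = 685.08

Technical coefficients a_ij = z_ij / X_j:
  a_11 = 33/220 = 0.15, a_21 = 66/220 = 0.30, a_31 = 55/220 = 0.25
  a_12 = 37/740 = 0.05, a_22 = 333/740 = 0.45, a_32 = 296/740 = 0.40
  a_13 = 39/780 = 0.05, a_23 = 156/780 = 0.20, a_33 = 234/780 = 0.30
I − A =
  [   0.85    -0.05    -0.05]
  [  -0.30     0.55    -0.20]
  [  -0.25    -0.40     0.70]
Cofactors of I−A, C_ij = (−1)^(i+j)·(minor ij) (rows/columns in the sector order above):
  C_11 = (0.55)(0.70) − (-0.20)(-0.40) = 0.3050
  C_12 = −[(-0.30)(0.70) − (-0.20)(-0.25)] = 0.2600
  C_13 = (-0.30)(-0.40) − (0.55)(-0.25) = 0.2575
  C_21 = −[(-0.05)(0.70) − (-0.05)(-0.40)] = 0.0550
  C_22 = (0.85)(0.70) − (-0.05)(-0.25) = 0.5825
  C_23 = −[(0.85)(-0.40) − (-0.05)(-0.25)] = 0.3525
  C_31 = (-0.05)(-0.20) − (-0.05)(0.55) = 0.0375
  C_32 = −[(0.85)(-0.20) − (-0.05)(-0.30)] = 0.1850
  C_33 = (0.85)(0.55) − (-0.05)(-0.30) = 0.4525
det(I−A) = Σ_j (I−A)_1j·C_1j = (0.85)(0.3050) + (-0.05)(0.2600) + (-0.05)(0.2575) = 0.233375
adj(I−A) = Cᵀ =
  [ 0.3050   0.0550   0.0375]
  [ 0.2600   0.5825   0.1850]
  [ 0.2575   0.3525   0.4525]
(I − A)⁻¹ = adj(I−A) / det(I−A) ≈
  [   1.3069     0.2357     0.1607]
  [   1.1141     2.4960     0.7927]
  [   1.1034     1.5104     1.9389]
First solve x = (I − A)⁻¹ d = adj(I−A)·d / det(I−A); in particular x_2 = (0.2600·370 + 0.5825·340 + 0.1850·570) / 0.233375 = 399.70 / 0.233375 ≈ 1712.6942.
Intermediate flow from 3 to 2: z_32 = a_32 · x_2 = 0.40 × 399.70 / 0.233375 = 159.88 / 0.233375 ≈ 685.08.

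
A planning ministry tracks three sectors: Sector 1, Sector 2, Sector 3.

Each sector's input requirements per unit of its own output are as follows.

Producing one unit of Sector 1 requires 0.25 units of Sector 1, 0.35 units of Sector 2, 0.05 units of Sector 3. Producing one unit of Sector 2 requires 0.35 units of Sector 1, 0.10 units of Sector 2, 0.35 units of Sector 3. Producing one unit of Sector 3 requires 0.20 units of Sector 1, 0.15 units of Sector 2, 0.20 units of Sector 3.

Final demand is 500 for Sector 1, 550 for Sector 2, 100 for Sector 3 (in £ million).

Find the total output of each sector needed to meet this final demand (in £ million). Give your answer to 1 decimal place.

x_1 = 1499.3, x_2 = 1327.4, x_3 = 799.5

I − A =
  [   0.75    -0.35    -0.20]
  [  -0.35     0.90    -0.15]
  [  -0.05    -0.35     0.80]
Cofactors of I−A, C_ij = (−1)^(i+j)·(minor ij) (rows/columns in the sector order above):
  C_11 = (0.90)(0.80) − (-0.15)(-0.35) = 0.6675
  C_12 = −[(-0.35)(0.80) − (-0.15)(-0.05)] = 0.2875
  C_13 = (-0.35)(-0.35) − (0.90)(-0.05) = 0.1675
  C_21 = −[(-0.35)(0.80) − (-0.20)(-0.35)] = 0.3500
  C_22 = (0.75)(0.80) − (-0.20)(-0.05) = 0.5900
  C_23 = −[(0.75)(-0.35) − (-0.35)(-0.05)] = 0.2800
  C_31 = (-0.35)(-0.15) − (-0.20)(0.90) = 0.2325
  C_32 = −[(0.75)(-0.15) − (-0.20)(-0.35)] = 0.1825
  C_33 = (0.75)(0.90) − (-0.35)(-0.35) = 0.5525
det(I−A) = Σ_j (I−A)_1j·C_1j = (0.75)(0.6675) + (-0.35)(0.2875) + (-0.20)(0.1675) = 0.3665
adj(I−A) = Cᵀ =
  [ 0.6675   0.3500   0.2325]
  [ 0.2875   0.5900   0.1825]
  [ 0.1675   0.2800   0.5525]
(I − A)⁻¹ = adj(I−A) / det(I−A) ≈
  [   1.8213     0.9550     0.6344]
  [   0.7844     1.6098     0.4980]
  [   0.4570     0.7640     1.5075]
x = (I − A)⁻¹ d = adj(I−A)·d / det(I−A), with det(I−A) = 0.3665:
  x_1 = (0.6675·500 + 0.3500·550 + 0.2325·100) / 0.3665 = 549.50 / 0.3665 ≈ 1499.3
  x_2 = (0.2875·500 + 0.5900·550 + 0.1825·100) / 0.3665 = 486.50 / 0.3665 ≈ 1327.4
  x_3 = (0.1675·500 + 0.2800·550 + 0.5525·100) / 0.3665 = 293.00 / 0.3665 ≈ 799.5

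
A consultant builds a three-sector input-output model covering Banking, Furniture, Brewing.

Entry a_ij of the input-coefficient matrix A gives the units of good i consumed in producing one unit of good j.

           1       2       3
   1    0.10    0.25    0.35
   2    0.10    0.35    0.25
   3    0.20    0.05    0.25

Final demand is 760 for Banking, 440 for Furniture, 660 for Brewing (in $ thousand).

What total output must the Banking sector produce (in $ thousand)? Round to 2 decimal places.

I − A =
  [   0.90    -0.25    -0.35]
  [  -0.10     0.65    -0.25]
  [  -0.20    -0.05     0.75]
Cofactors of I−A, C_ij = (−1)^(i+j)·(minor ij) (rows/columns in the sector order above):
  C_11 = (0.65)(0.75) − (-0.25)(-0.05) = 0.4750
  C_12 = −[(-0.10)(0.75) − (-0.25)(-0.20)] = 0.1250
  C_13 = (-0.10)(-0.05) − (0.65)(-0.20) = 0.1350
  C_21 = −[(-0.25)(0.75) − (-0.35)(-0.05)] = 0.2050
  C_22 = (0.90)(0.75) − (-0.35)(-0.20) = 0.6050
  C_23 = −[(0.90)(-0.05) − (-0.25)(-0.20)] = 0.0950
  C_31 = (-0.25)(-0.25) − (-0.35)(0.65) = 0.2900
  C_32 = −[(0.90)(-0.25) − (-0.35)(-0.10)] = 0.2600
  C_33 = (0.90)(0.65) − (-0.25)(-0.10) = 0.5600
det(I−A) = Σ_j (I−A)_1j·C_1j = (0.90)(0.4750) + (-0.25)(0.1250) + (-0.35)(0.1350) = 0.3490
adj(I−A) = Cᵀ =
  [ 0.4750   0.2050   0.2900]
  [ 0.1250   0.6050   0.2600]
  [ 0.1350   0.0950   0.5600]
(I − A)⁻¹ = adj(I−A) / det(I−A) ≈
  [   1.3610     0.5874     0.8309]
  [   0.3582     1.7335     0.7450]
  [   0.3868     0.2722     1.6046]
x = (I − A)⁻¹ d = adj(I−A)·d / det(I−A), with det(I−A) = 0.3490:
  x_1 = (0.4750·760 + 0.2050·440 + 0.2900·660) / 0.3490 = 642.60 / 0.3490 ≈ 1841.26
  x_2 = (0.1250·760 + 0.6050·440 + 0.2600·660) / 0.3490 = 532.80 / 0.3490 ≈ 1526.65
  x_3 = (0.1350·760 + 0.0950·440 + 0.5600·660) / 0.3490 = 514.00 / 0.3490 ≈ 1472.78

x_1 = 1841.26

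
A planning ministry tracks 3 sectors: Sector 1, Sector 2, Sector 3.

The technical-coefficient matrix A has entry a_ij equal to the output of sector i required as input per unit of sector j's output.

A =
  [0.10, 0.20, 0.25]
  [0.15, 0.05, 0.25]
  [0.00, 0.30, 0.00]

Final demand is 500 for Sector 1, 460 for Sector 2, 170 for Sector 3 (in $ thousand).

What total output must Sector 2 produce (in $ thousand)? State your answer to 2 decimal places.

x_2 = 715.08

I − A =
  [   0.90    -0.20    -0.25]
  [  -0.15     0.95    -0.25]
  [   0.00    -0.30     1.00]
Cofactors of I−A, C_ij = (−1)^(i+j)·(minor ij) (rows/columns in the sector order above):
  C_11 = (0.95)(1.00) − (-0.25)(-0.30) = 0.8750
  C_12 = −[(-0.15)(1.00) − (-0.25)(0.00)] = 0.1500
  C_13 = (-0.15)(-0.30) − (0.95)(0.00) = 0.0450
  C_21 = −[(-0.20)(1.00) − (-0.25)(-0.30)] = 0.2750
  C_22 = (0.90)(1.00) − (-0.25)(0.00) = 0.9000
  C_23 = −[(0.90)(-0.30) − (-0.20)(0.00)] = 0.2700
  C_31 = (-0.20)(-0.25) − (-0.25)(0.95) = 0.2875
  C_32 = −[(0.90)(-0.25) − (-0.25)(-0.15)] = 0.2625
  C_33 = (0.90)(0.95) − (-0.20)(-0.15) = 0.8250
det(I−A) = Σ_j (I−A)_1j·C_1j = (0.90)(0.8750) + (-0.20)(0.1500) + (-0.25)(0.0450) = 0.74625
adj(I−A) = Cᵀ =
  [ 0.8750   0.2750   0.2875]
  [ 0.1500   0.9000   0.2625]
  [ 0.0450   0.2700   0.8250]
(I − A)⁻¹ = adj(I−A) / det(I−A) ≈
  [   1.1725     0.3685     0.3853]
  [   0.2010     1.2060     0.3518]
  [   0.0603     0.3618     1.1055]
x = (I − A)⁻¹ d = adj(I−A)·d / det(I−A), with det(I−A) = 0.74625:
  x_1 = (0.8750·500 + 0.2750·460 + 0.2875·170) / 0.74625 = 612.875 / 0.74625 ≈ 821.27
  x_2 = (0.1500·500 + 0.9000·460 + 0.2625·170) / 0.74625 = 533.625 / 0.74625 ≈ 715.08
  x_3 = (0.0450·500 + 0.2700·460 + 0.8250·170) / 0.74625 = 286.95 / 0.74625 ≈ 384.52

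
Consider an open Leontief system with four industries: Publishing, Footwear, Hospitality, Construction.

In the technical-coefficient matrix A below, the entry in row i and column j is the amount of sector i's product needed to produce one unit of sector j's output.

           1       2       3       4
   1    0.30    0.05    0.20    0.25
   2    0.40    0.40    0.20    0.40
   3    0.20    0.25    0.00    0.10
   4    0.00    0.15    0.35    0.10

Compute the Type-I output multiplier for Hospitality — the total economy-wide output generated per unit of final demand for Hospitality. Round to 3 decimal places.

I − A =
  [   0.70    -0.05    -0.20    -0.25]
  [  -0.40     0.60    -0.20    -0.40]
  [  -0.20    -0.25     1.00    -0.10]
  [   0.00    -0.15    -0.35     0.90]
Compute the cofactors C_ij = (−1)^(i+j)·(3×3 minor ij) of I−A; the adjugate is their transpose:
adj(I−A) = Cᵀ =
  [ 0.376000   0.150625   0.172000   0.190500]
  [ 0.410000   0.552000   0.331000   0.396000]
  [ 0.192000   0.184500   0.303000   0.169000]
  [ 0.143000   0.163750   0.173000   0.319000]
det(I−A) = Σ_j (I−A)_1j·C_1j = (0.70)(0.376000) + (-0.05)(0.410000) + (-0.20)(0.192000) + (-0.25)(0.143000) = 0.16855
(I − A)⁻¹ = adj(I−A) / det(I−A) ≈
  [   2.2308     0.8937     1.0205     1.1302]
  [   2.4325     3.2750     1.9638     2.3495]
  [   1.1391     1.0946     1.7977     1.0027]
  [   0.8484     0.9715     1.0264     1.8926]
The output multiplier for sector j is the column-j sum of the Leontief inverse (I − A)⁻¹ = adj(I−A) / det(I−A).
Column 3 of adj(I−A): (0.172000, 0.331000, 0.303000, 0.173000); det(I−A) = 0.16855.
m_3 = (0.172000 + 0.331000 + 0.303000 + 0.173000) / 0.16855 = 0.979 / 0.16855 ≈ 5.808.

m_3 = 5.808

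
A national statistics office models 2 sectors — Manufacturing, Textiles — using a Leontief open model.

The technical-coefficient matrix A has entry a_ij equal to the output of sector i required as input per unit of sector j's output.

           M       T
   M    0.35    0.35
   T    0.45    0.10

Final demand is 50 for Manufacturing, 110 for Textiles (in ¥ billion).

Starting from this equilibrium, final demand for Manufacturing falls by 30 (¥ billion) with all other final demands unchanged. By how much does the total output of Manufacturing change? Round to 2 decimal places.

I − A =
  [   0.65    -0.35]
  [  -0.45     0.90]
det(I−A) = (0.65)(0.90) − (-0.35)(-0.45) = 0.4275
adj(I−A) = [[0.90, 0.35], [0.45, 0.65]]
(I − A)⁻¹ = adj(I−A) / det(I−A) ≈
  [   2.1053     0.8187]
  [   1.0526     1.5205]
Δx = (I − A)⁻¹ Δd with Δd having -30 in the Manufacturing component and 0 elsewhere.
So Δx_M = L_MM · (-30), where L_MM = adj(I−A)_MM / det(I−A) = 0.90 / 0.4275.
Δx_M = 0.90 × (-30) / 0.4275 = -27.00 / 0.4275 ≈ -63.16.

Δx_M = -63.16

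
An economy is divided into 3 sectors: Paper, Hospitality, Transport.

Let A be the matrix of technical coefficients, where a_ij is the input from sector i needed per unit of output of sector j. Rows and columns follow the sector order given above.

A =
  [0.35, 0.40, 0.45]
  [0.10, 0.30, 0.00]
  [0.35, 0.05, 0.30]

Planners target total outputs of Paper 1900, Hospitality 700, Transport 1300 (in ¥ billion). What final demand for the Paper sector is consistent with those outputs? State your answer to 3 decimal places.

d_1 = 370.000

I − A =
  [   0.65    -0.40    -0.45]
  [  -0.10     0.70     0.00]
  [  -0.35    -0.05     0.70]
d = (I − A) x:
  d_1 = (+0.65)·1900 + (-0.40)·700 + (-0.45)·1300 = 370.000
  d_2 = (-0.10)·1900 + (+0.70)·700 + (+0.00)·1300 = 300.000
  d_3 = (-0.35)·1900 + (-0.05)·700 + (+0.70)·1300 = 210.000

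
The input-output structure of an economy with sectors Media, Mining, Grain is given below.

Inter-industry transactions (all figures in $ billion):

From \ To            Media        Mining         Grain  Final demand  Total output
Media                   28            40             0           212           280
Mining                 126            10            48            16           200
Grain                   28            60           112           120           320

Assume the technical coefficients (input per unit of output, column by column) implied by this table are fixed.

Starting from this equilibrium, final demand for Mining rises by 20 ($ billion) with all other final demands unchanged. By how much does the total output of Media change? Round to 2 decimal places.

Technical coefficients a_ij = z_ij / X_j:
  a_11 = 28/280 = 0.10, a_21 = 126/280 = 0.45, a_31 = 28/280 = 0.10
  a_12 = 40/200 = 0.20, a_22 = 10/200 = 0.05, a_32 = 60/200 = 0.30
  a_13 = 0/320 = 0.00, a_23 = 48/320 = 0.15, a_33 = 112/320 = 0.35
I − A =
  [   0.90    -0.20     0.00]
  [  -0.45     0.95    -0.15]
  [  -0.10    -0.30     0.65]
Cofactors of I−A, C_ij = (−1)^(i+j)·(minor ij) (rows/columns in the sector order above):
  C_11 = (0.95)(0.65) − (-0.15)(-0.30) = 0.5725
  C_12 = −[(-0.45)(0.65) − (-0.15)(-0.10)] = 0.3075
  C_13 = (-0.45)(-0.30) − (0.95)(-0.10) = 0.2300
  C_21 = −[(-0.20)(0.65) − (0.00)(-0.30)] = 0.1300
  C_22 = (0.90)(0.65) − (0.00)(-0.10) = 0.5850
  C_23 = −[(0.90)(-0.30) − (-0.20)(-0.10)] = 0.2900
  C_31 = (-0.20)(-0.15) − (0.00)(0.95) = 0.0300
  C_32 = −[(0.90)(-0.15) − (0.00)(-0.45)] = 0.1350
  C_33 = (0.90)(0.95) − (-0.20)(-0.45) = 0.7650
det(I−A) = Σ_j (I−A)_1j·C_1j = (0.90)(0.5725) + (-0.20)(0.3075) + (0.00)(0.2300) = 0.45375
adj(I−A) = Cᵀ =
  [ 0.5725   0.1300   0.0300]
  [ 0.3075   0.5850   0.1350]
  [ 0.2300   0.2900   0.7650]
(I − A)⁻¹ = adj(I−A) / det(I−A) ≈
  [   1.2617     0.2865     0.0661]
  [   0.6777     1.2893     0.2975]
  [   0.5069     0.6391     1.6860]
Δx = (I − A)⁻¹ Δd with Δd having +20 in the Mining component and 0 elsewhere.
So Δx_1 = L_12 · (+20), where L_12 = adj(I−A)_12 / det(I−A) = 0.1300 / 0.45375.
Δx_1 = 0.1300 × (+20) / 0.45375 = 2.60 / 0.45375 ≈ 5.73.

Δx_1 = 5.73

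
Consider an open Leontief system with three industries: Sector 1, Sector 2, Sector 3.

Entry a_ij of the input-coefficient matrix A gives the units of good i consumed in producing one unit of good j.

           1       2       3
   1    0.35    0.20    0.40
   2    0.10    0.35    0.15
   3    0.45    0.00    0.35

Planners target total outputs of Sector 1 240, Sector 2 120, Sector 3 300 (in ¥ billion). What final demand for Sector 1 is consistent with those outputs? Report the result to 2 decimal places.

I − A =
  [   0.65    -0.20    -0.40]
  [  -0.10     0.65    -0.15]
  [  -0.45     0.00     0.65]
d = (I − A) x:
  d_1 = (+0.65)·240 + (-0.20)·120 + (-0.40)·300 = 12.00
  d_2 = (-0.10)·240 + (+0.65)·120 + (-0.15)·300 = 9.00
  d_3 = (-0.45)·240 + (+0.00)·120 + (+0.65)·300 = 87.00

d_1 = 12.00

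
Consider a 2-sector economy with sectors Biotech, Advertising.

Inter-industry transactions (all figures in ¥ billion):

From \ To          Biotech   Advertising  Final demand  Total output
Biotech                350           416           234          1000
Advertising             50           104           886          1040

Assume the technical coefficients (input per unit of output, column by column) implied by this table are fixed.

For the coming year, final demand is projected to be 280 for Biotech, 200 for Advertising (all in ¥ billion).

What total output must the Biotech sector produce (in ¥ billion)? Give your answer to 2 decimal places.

x_B = 587.61

Technical coefficients a_ij = z_ij / X_j:
  a_BB = 350/1000 = 0.35, a_AB = 50/1000 = 0.05
  a_BA = 416/1040 = 0.40, a_AA = 104/1040 = 0.10
I − A =
  [   0.65    -0.40]
  [  -0.05     0.90]
det(I−A) = (0.65)(0.90) − (-0.40)(-0.05) = 0.5650
adj(I−A) = [[0.90, 0.40], [0.05, 0.65]]
(I − A)⁻¹ = adj(I−A) / det(I−A) ≈
  [   1.5929     0.7080]
  [   0.0885     1.1504]
x = (I − A)⁻¹ d = adj(I−A)·d / det(I−A), with det(I−A) = 0.5650:
  x_B = (0.90·280 + 0.40·200) / 0.5650 = 332.00 / 0.5650 ≈ 587.61
  x_A = (0.05·280 + 0.65·200) / 0.5650 = 144.00 / 0.5650 ≈ 254.87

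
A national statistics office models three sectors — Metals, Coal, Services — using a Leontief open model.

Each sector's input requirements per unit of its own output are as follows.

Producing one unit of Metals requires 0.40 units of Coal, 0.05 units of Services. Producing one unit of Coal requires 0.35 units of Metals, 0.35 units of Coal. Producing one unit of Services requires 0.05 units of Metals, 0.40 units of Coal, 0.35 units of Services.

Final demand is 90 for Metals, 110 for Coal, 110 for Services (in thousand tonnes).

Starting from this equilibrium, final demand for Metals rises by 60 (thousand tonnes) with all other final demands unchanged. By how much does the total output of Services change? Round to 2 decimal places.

Δx_S = 6.04

I − A =
  [   1.00    -0.35    -0.05]
  [  -0.40     0.65    -0.40]
  [  -0.05     0.00     0.65]
Cofactors of I−A, C_ij = (−1)^(i+j)·(minor ij) (rows/columns in the sector order above):
  C_11 = (0.65)(0.65) − (-0.40)(0.00) = 0.4225
  C_12 = −[(-0.40)(0.65) − (-0.40)(-0.05)] = 0.2800
  C_13 = (-0.40)(0.00) − (0.65)(-0.05) = 0.0325
  C_21 = −[(-0.35)(0.65) − (-0.05)(0.00)] = 0.2275
  C_22 = (1.00)(0.65) − (-0.05)(-0.05) = 0.6475
  C_23 = −[(1.00)(0.00) − (-0.35)(-0.05)] = 0.0175
  C_31 = (-0.35)(-0.40) − (-0.05)(0.65) = 0.1725
  C_32 = −[(1.00)(-0.40) − (-0.05)(-0.40)] = 0.4200
  C_33 = (1.00)(0.65) − (-0.35)(-0.40) = 0.5100
det(I−A) = Σ_j (I−A)_1j·C_1j = (1.00)(0.4225) + (-0.35)(0.2800) + (-0.05)(0.0325) = 0.322875
adj(I−A) = Cᵀ =
  [ 0.4225   0.2275   0.1725]
  [ 0.2800   0.6475   0.4200]
  [ 0.0325   0.0175   0.5100]
(I − A)⁻¹ = adj(I−A) / det(I−A) ≈
  [   1.3086     0.7046     0.5343]
  [   0.8672     2.0054     1.3008]
  [   0.1007     0.0542     1.5796]
Δx = (I − A)⁻¹ Δd with Δd having +60 in the Metals component and 0 elsewhere.
So Δx_S = L_SM · (+60), where L_SM = adj(I−A)_SM / det(I−A) = 0.0325 / 0.322875.
Δx_S = 0.0325 × (+60) / 0.322875 = 1.95 / 0.322875 ≈ 6.04.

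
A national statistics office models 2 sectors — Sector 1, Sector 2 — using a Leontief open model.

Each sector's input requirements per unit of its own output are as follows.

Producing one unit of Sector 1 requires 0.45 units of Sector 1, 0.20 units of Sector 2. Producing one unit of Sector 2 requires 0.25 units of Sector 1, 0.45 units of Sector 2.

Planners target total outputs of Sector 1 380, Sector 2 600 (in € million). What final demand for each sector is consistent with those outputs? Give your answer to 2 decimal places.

d_1 = 59.00, d_2 = 254.00

I − A =
  [   0.55    -0.25]
  [  -0.20     0.55]
d = (I − A) x:
  d_1 = (+0.55)·380 + (-0.25)·600 = 59.00
  d_2 = (-0.20)·380 + (+0.55)·600 = 254.00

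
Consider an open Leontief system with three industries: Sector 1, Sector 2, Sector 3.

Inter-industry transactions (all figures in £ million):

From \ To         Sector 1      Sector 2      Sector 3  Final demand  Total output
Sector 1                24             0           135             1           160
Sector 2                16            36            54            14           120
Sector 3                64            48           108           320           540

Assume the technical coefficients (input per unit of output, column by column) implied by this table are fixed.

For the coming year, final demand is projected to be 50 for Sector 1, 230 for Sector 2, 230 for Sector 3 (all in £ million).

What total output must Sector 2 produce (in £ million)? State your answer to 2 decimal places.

Technical coefficients a_ij = z_ij / X_j:
  a_11 = 24/160 = 0.15, a_21 = 16/160 = 0.10, a_31 = 64/160 = 0.40
  a_12 = 0/120 = 0.00, a_22 = 36/120 = 0.30, a_32 = 48/120 = 0.40
  a_13 = 135/540 = 0.25, a_23 = 54/540 = 0.10, a_33 = 108/540 = 0.20
I − A =
  [   0.85     0.00    -0.25]
  [  -0.10     0.70    -0.10]
  [  -0.40    -0.40     0.80]
Cofactors of I−A, C_ij = (−1)^(i+j)·(minor ij) (rows/columns in the sector order above):
  C_11 = (0.70)(0.80) − (-0.10)(-0.40) = 0.5200
  C_12 = −[(-0.10)(0.80) − (-0.10)(-0.40)] = 0.1200
  C_13 = (-0.10)(-0.40) − (0.70)(-0.40) = 0.3200
  C_21 = −[(0.00)(0.80) − (-0.25)(-0.40)] = 0.1000
  C_22 = (0.85)(0.80) − (-0.25)(-0.40) = 0.5800
  C_23 = −[(0.85)(-0.40) − (0.00)(-0.40)] = 0.3400
  C_31 = (0.00)(-0.10) − (-0.25)(0.70) = 0.1750
  C_32 = −[(0.85)(-0.10) − (-0.25)(-0.10)] = 0.1100
  C_33 = (0.85)(0.70) − (0.00)(-0.10) = 0.5950
det(I−A) = Σ_j (I−A)_1j·C_1j = (0.85)(0.5200) + (0.00)(0.1200) + (-0.25)(0.3200) = 0.3620
adj(I−A) = Cᵀ =
  [ 0.5200   0.1000   0.1750]
  [ 0.1200   0.5800   0.1100]
  [ 0.3200   0.3400   0.5950]
(I − A)⁻¹ = adj(I−A) / det(I−A) ≈
  [   1.4365     0.2762     0.4834]
  [   0.3315     1.6022     0.3039]
  [   0.8840     0.9392     1.6436]
x = (I − A)⁻¹ d = adj(I−A)·d / det(I−A), with det(I−A) = 0.3620:
  x_1 = (0.5200·50 + 0.1000·230 + 0.1750·230) / 0.3620 = 89.25 / 0.3620 ≈ 246.55
  x_2 = (0.1200·50 + 0.5800·230 + 0.1100·230) / 0.3620 = 164.70 / 0.3620 ≈ 454.97
  x_3 = (0.3200·50 + 0.3400·230 + 0.5950·230) / 0.3620 = 231.05 / 0.3620 ≈ 638.26

x_2 = 454.97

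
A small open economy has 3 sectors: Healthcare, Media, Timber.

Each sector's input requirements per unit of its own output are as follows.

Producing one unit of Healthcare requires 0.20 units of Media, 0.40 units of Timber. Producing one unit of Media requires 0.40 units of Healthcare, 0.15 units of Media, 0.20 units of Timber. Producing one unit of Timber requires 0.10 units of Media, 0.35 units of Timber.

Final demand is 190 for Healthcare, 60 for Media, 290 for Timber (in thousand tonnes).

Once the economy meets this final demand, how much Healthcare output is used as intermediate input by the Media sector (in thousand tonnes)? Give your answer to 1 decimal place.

I − A =
  [   1.00    -0.40     0.00]
  [  -0.20     0.85    -0.10]
  [  -0.40    -0.20     0.65]
Cofactors of I−A, C_ij = (−1)^(i+j)·(minor ij) (rows/columns in the sector order above):
  C_11 = (0.85)(0.65) − (-0.10)(-0.20) = 0.5325
  C_12 = −[(-0.20)(0.65) − (-0.10)(-0.40)] = 0.1700
  C_13 = (-0.20)(-0.20) − (0.85)(-0.40) = 0.3800
  C_21 = −[(-0.40)(0.65) − (0.00)(-0.20)] = 0.2600
  C_22 = (1.00)(0.65) − (0.00)(-0.40) = 0.6500
  C_23 = −[(1.00)(-0.20) − (-0.40)(-0.40)] = 0.3600
  C_31 = (-0.40)(-0.10) − (0.00)(0.85) = 0.0400
  C_32 = −[(1.00)(-0.10) − (0.00)(-0.20)] = 0.1000
  C_33 = (1.00)(0.85) − (-0.40)(-0.20) = 0.7700
det(I−A) = Σ_j (I−A)_1j·C_1j = (1.00)(0.5325) + (-0.40)(0.1700) + (0.00)(0.3800) = 0.4645
adj(I−A) = Cᵀ =
  [ 0.5325   0.2600   0.0400]
  [ 0.1700   0.6500   0.1000]
  [ 0.3800   0.3600   0.7700]
(I − A)⁻¹ = adj(I−A) / det(I−A) ≈
  [   1.1464     0.5597     0.0861]
  [   0.3660     1.3994     0.2153]
  [   0.8181     0.7750     1.6577]
First solve x = (I − A)⁻¹ d = adj(I−A)·d / det(I−A); in particular x_2 = (0.1700·190 + 0.6500·60 + 0.1000·290) / 0.4645 = 100.30 / 0.4645 ≈ 215.931.
Intermediate flow from 1 to 2: z_12 = a_12 · x_2 = 0.40 × 100.30 / 0.4645 = 40.12 / 0.4645 ≈ 86.4.

z_12 = 86.4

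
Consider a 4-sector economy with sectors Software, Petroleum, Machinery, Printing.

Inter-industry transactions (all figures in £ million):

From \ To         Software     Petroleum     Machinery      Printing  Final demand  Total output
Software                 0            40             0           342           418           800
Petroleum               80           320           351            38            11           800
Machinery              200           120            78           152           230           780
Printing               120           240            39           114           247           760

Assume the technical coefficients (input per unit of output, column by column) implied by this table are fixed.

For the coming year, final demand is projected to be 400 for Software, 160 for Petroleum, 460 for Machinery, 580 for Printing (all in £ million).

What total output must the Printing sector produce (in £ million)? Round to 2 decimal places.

x_4 = 1584.11

Technical coefficients a_ij = z_ij / X_j:
  a_11 = 0/800 = 0.00, a_21 = 80/800 = 0.10, a_31 = 200/800 = 0.25, a_41 = 120/800 = 0.15
  a_12 = 40/800 = 0.05, a_22 = 320/800 = 0.40, a_32 = 120/800 = 0.15, a_42 = 240/800 = 0.30
  a_13 = 0/780 = 0.00, a_23 = 351/780 = 0.45, a_33 = 78/780 = 0.10, a_43 = 39/780 = 0.05
  a_14 = 342/760 = 0.45, a_24 = 38/760 = 0.05, a_34 = 152/760 = 0.20, a_44 = 114/760 = 0.15
I − A =
  [   1.00    -0.05     0.00    -0.45]
  [  -0.10     0.60    -0.45    -0.05]
  [  -0.25    -0.15     0.90    -0.20]
  [  -0.15    -0.30    -0.05     0.85]
Compute the cofactors C_ij = (−1)^(i+j)·(3×3 minor ij) of I−A; the adjugate is their transpose:
adj(I−A) = Cᵀ =
  [ 0.354750   0.162625   0.093500   0.219375]
  [ 0.192000   0.688625   0.356875   0.226125]
  [ 0.161625   0.223250   0.436375   0.201375]
  [ 0.139875   0.284875   0.168125   0.462375]
det(I−A) = Σ_j (I−A)_1j·C_1j = (1.00)(0.354750) + (-0.05)(0.192000) + (0.00)(0.161625) + (-0.45)(0.139875) = 0.28220625
(I − A)⁻¹ = adj(I−A) / det(I−A) ≈
  [   1.2571     0.5763     0.3313     0.7774]
  [   0.6804     2.4401     1.2646     0.8013]
  [   0.5727     0.7911     1.5463     0.7136]
  [   0.4956     1.0095     0.5958     1.6384]
x = (I − A)⁻¹ d = adj(I−A)·d / det(I−A), with det(I−A) = 0.28220625:
  x_1 = (0.354750·400 + 0.162625·160 + 0.093500·460 + 0.219375·580) / 0.28220625 = 338.1675 / 0.28220625 ≈ 1198.30
  x_2 = (0.192000·400 + 0.688625·160 + 0.356875·460 + 0.226125·580) / 0.28220625 = 482.295 / 0.28220625 ≈ 1709.02
  x_3 = (0.161625·400 + 0.223250·160 + 0.436375·460 + 0.201375·580) / 0.28220625 = 417.90 / 0.28220625 ≈ 1480.83
  x_4 = (0.139875·400 + 0.284875·160 + 0.168125·460 + 0.462375·580) / 0.28220625 = 447.045 / 0.28220625 ≈ 1584.11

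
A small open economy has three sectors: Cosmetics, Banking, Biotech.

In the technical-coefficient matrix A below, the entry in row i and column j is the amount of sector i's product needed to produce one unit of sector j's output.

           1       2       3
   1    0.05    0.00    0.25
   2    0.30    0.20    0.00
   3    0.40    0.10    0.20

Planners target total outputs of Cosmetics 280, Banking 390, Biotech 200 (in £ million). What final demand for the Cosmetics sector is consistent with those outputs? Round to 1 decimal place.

I − A =
  [   0.95     0.00    -0.25]
  [  -0.30     0.80     0.00]
  [  -0.40    -0.10     0.80]
d = (I − A) x:
  d_1 = (+0.95)·280 + (+0.00)·390 + (-0.25)·200 = 216.0
  d_2 = (-0.30)·280 + (+0.80)·390 + (+0.00)·200 = 228.0
  d_3 = (-0.40)·280 + (-0.10)·390 + (+0.80)·200 = 9.0

d_1 = 216.0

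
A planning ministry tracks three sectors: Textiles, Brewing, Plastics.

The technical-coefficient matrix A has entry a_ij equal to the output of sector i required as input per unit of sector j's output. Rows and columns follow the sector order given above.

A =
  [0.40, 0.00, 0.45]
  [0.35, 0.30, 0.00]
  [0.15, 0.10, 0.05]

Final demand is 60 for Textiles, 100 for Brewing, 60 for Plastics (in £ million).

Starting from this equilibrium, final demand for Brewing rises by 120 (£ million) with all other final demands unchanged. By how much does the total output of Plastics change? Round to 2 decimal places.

Δx_P = 21.43

I − A =
  [   0.60     0.00    -0.45]
  [  -0.35     0.70     0.00]
  [  -0.15    -0.10     0.95]
Cofactors of I−A, C_ij = (−1)^(i+j)·(minor ij) (rows/columns in the sector order above):
  C_11 = (0.70)(0.95) − (0.00)(-0.10) = 0.6650
  C_12 = −[(-0.35)(0.95) − (0.00)(-0.15)] = 0.3325
  C_13 = (-0.35)(-0.10) − (0.70)(-0.15) = 0.1400
  C_21 = −[(0.00)(0.95) − (-0.45)(-0.10)] = 0.0450
  C_22 = (0.60)(0.95) − (-0.45)(-0.15) = 0.5025
  C_23 = −[(0.60)(-0.10) − (0.00)(-0.15)] = 0.0600
  C_31 = (0.00)(0.00) − (-0.45)(0.70) = 0.3150
  C_32 = −[(0.60)(0.00) − (-0.45)(-0.35)] = 0.1575
  C_33 = (0.60)(0.70) − (0.00)(-0.35) = 0.4200
det(I−A) = Σ_j (I−A)_1j·C_1j = (0.60)(0.6650) + (0.00)(0.3325) + (-0.45)(0.1400) = 0.3360
adj(I−A) = Cᵀ =
  [ 0.6650   0.0450   0.3150]
  [ 0.3325   0.5025   0.1575]
  [ 0.1400   0.0600   0.4200]
(I − A)⁻¹ = adj(I−A) / det(I−A) ≈
  [   1.9792     0.1339     0.9375]
  [   0.9896     1.4955     0.4688]
  [   0.4167     0.1786     1.2500]
Δx = (I − A)⁻¹ Δd with Δd having +120 in the Brewing component and 0 elsewhere.
So Δx_P = L_PB · (+120), where L_PB = adj(I−A)_PB / det(I−A) = 0.0600 / 0.3360.
Δx_P = 0.0600 × (+120) / 0.3360 = 7.20 / 0.3360 ≈ 21.43.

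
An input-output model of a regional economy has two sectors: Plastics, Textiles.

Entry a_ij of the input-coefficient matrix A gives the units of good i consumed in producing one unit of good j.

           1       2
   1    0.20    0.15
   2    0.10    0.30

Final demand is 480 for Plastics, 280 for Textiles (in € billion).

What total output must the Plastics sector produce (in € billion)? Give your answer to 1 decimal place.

x_1 = 693.6

I − A =
  [   0.80    -0.15]
  [  -0.10     0.70]
det(I−A) = (0.80)(0.70) − (-0.15)(-0.10) = 0.5450
adj(I−A) = [[0.70, 0.15], [0.10, 0.80]]
(I − A)⁻¹ = adj(I−A) / det(I−A) ≈
  [   1.2844     0.2752]
  [   0.1835     1.4679]
x = (I − A)⁻¹ d = adj(I−A)·d / det(I−A), with det(I−A) = 0.5450:
  x_1 = (0.70·480 + 0.15·280) / 0.5450 = 378.00 / 0.5450 ≈ 693.6
  x_2 = (0.10·480 + 0.80·280) / 0.5450 = 272.00 / 0.5450 ≈ 499.1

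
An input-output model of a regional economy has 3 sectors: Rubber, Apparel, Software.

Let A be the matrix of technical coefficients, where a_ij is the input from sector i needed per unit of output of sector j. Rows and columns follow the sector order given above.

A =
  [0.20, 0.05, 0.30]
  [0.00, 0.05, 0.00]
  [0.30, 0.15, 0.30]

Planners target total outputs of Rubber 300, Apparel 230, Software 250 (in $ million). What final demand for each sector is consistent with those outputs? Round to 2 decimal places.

d_R = 153.50, d_A = 218.50, d_S = 50.50

I − A =
  [   0.80    -0.05    -0.30]
  [   0.00     0.95     0.00]
  [  -0.30    -0.15     0.70]
d = (I − A) x:
  d_R = (+0.80)·300 + (-0.05)·230 + (-0.30)·250 = 153.50
  d_A = (+0.00)·300 + (+0.95)·230 + (+0.00)·250 = 218.50
  d_S = (-0.30)·300 + (-0.15)·230 + (+0.70)·250 = 50.50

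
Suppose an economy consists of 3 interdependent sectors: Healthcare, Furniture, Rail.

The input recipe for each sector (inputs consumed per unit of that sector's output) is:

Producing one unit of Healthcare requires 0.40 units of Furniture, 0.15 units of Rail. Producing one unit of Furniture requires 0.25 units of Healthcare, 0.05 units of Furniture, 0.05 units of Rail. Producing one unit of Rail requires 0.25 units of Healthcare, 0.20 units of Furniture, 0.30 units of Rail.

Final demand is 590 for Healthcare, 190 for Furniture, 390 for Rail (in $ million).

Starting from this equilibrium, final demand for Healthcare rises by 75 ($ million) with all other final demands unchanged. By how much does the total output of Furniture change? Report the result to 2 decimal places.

Δx_2 = 43.31

I − A =
  [   1.00    -0.25    -0.25]
  [  -0.40     0.95    -0.20]
  [  -0.15    -0.05     0.70]
Cofactors of I−A, C_ij = (−1)^(i+j)·(minor ij) (rows/columns in the sector order above):
  C_11 = (0.95)(0.70) − (-0.20)(-0.05) = 0.6550
  C_12 = −[(-0.40)(0.70) − (-0.20)(-0.15)] = 0.3100
  C_13 = (-0.40)(-0.05) − (0.95)(-0.15) = 0.1625
  C_21 = −[(-0.25)(0.70) − (-0.25)(-0.05)] = 0.1875
  C_22 = (1.00)(0.70) − (-0.25)(-0.15) = 0.6625
  C_23 = −[(1.00)(-0.05) − (-0.25)(-0.15)] = 0.0875
  C_31 = (-0.25)(-0.20) − (-0.25)(0.95) = 0.2875
  C_32 = −[(1.00)(-0.20) − (-0.25)(-0.40)] = 0.3000
  C_33 = (1.00)(0.95) − (-0.25)(-0.40) = 0.8500
det(I−A) = Σ_j (I−A)_1j·C_1j = (1.00)(0.6550) + (-0.25)(0.3100) + (-0.25)(0.1625) = 0.536875
adj(I−A) = Cᵀ =
  [ 0.6550   0.1875   0.2875]
  [ 0.3100   0.6625   0.3000]
  [ 0.1625   0.0875   0.8500]
(I − A)⁻¹ = adj(I−A) / det(I−A) ≈
  [   1.2200     0.3492     0.5355]
  [   0.5774     1.2340     0.5588]
  [   0.3027     0.1630     1.5832]
Δx = (I − A)⁻¹ Δd with Δd having +75 in the Healthcare component and 0 elsewhere.
So Δx_2 = L_21 · (+75), where L_21 = adj(I−A)_21 / det(I−A) = 0.3100 / 0.536875.
Δx_2 = 0.3100 × (+75) / 0.536875 = 23.25 / 0.536875 ≈ 43.31.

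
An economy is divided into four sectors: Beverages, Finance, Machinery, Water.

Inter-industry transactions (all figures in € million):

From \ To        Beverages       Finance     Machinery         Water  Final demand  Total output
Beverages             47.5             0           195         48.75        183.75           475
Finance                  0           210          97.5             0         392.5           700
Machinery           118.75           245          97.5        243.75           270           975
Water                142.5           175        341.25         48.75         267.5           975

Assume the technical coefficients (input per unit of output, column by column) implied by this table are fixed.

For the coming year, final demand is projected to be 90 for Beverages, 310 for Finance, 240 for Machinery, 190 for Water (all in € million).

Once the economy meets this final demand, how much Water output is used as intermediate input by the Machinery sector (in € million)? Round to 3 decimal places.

z_43 = 269.642

Technical coefficients a_ij = z_ij / X_j:
  a_11 = 47.5/475 = 0.10, a_21 = 0/475 = 0.00, a_31 = 118.75/475 = 0.25, a_41 = 142.5/475 = 0.30
  a_12 = 0/700 = 0.00, a_22 = 210/700 = 0.30, a_32 = 245/700 = 0.35, a_42 = 175/700 = 0.25
  a_13 = 195/975 = 0.20, a_23 = 97.5/975 = 0.10, a_33 = 97.5/975 = 0.10, a_43 = 341.25/975 = 0.35
  a_14 = 48.75/975 = 0.05, a_24 = 0/975 = 0.00, a_34 = 243.75/975 = 0.25, a_44 = 48.75/975 = 0.05
I − A =
  [   0.90     0.00    -0.20    -0.05]
  [   0.00     0.70    -0.10     0.00]
  [  -0.25    -0.35     0.90    -0.25]
  [  -0.30    -0.25    -0.35     0.95]
Compute the cofactors C_ij = (−1)^(i+j)·(3×3 minor ij) of I−A; the adjugate is their transpose:
adj(I−A) = Cᵀ =
  [ 0.497750   0.096375   0.146500   0.064750]
  [ 0.031250   0.610375   0.084000   0.023750]
  [ 0.218750   0.353375   0.588000   0.166250]
  [ 0.246000   0.321250   0.285000   0.500500]
det(I−A) = Σ_j (I−A)_1j·C_1j = (0.90)(0.497750) + (0.00)(0.031250) + (-0.20)(0.218750) + (-0.05)(0.246000) = 0.391925
(I − A)⁻¹ = adj(I−A) / det(I−A) ≈
  [   1.2700     0.2459     0.3738     0.1652]
  [   0.0797     1.5574     0.2143     0.0606]
  [   0.5581     0.9016     1.5003     0.4242]
  [   0.6277     0.8197     0.7272     1.2770]
First solve x = (I − A)⁻¹ d = adj(I−A)·d / det(I−A); in particular x_3 = (0.218750·90 + 0.353375·310 + 0.588000·240 + 0.166250·190) / 0.391925 = 301.94125 / 0.391925 ≈ 770.40569.
Intermediate flow from 4 to 3: z_43 = a_43 · x_3 = 0.35 × 301.94125 / 0.391925 = 105.6794375 / 0.391925 ≈ 269.642.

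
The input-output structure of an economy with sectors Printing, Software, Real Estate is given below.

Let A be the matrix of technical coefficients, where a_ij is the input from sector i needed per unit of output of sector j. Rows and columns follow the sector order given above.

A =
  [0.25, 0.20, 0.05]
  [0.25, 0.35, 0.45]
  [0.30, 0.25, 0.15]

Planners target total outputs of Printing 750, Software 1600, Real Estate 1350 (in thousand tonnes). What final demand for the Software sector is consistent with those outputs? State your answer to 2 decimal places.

d_2 = 245.00

I − A =
  [   0.75    -0.20    -0.05]
  [  -0.25     0.65    -0.45]
  [  -0.30    -0.25     0.85]
d = (I − A) x:
  d_1 = (+0.75)·750 + (-0.20)·1600 + (-0.05)·1350 = 175.00
  d_2 = (-0.25)·750 + (+0.65)·1600 + (-0.45)·1350 = 245.00
  d_3 = (-0.30)·750 + (-0.25)·1600 + (+0.85)·1350 = 522.50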